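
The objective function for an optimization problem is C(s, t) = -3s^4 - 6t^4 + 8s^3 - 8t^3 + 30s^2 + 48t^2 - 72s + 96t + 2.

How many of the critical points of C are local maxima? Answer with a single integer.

4

C separates as a function of s plus a function of t, so ∇C=0 decouples.
∂C/∂s = -12(s - 3)(s - 1)(s + 2) = 0 at s ∈ {-2, 1, 3}; ∂C/∂t = -24(t - 2)(t + 1)(t + 2) = 0 at t ∈ {-2, -1, 2}.
The Hessian is diagonal: diag(C_ss, C_tt). Second derivatives: C_ss(-2)=-180, C_ss(1)=72, C_ss(3)=-120; C_tt(-2)=-96, C_tt(-1)=72, C_tt(2)=-288.
Local maxima occur where both diagonal entries negative: (-2, -2), (-2, 2), (3, -2), (3, 2). Count: 4.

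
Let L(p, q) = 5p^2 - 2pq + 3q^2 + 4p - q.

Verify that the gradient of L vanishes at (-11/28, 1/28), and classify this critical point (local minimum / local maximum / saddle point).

local minimum

∇L = (10p - 2q + 4, -2p + 6q - 1); substituting (-11/28, 1/28) gives ∇L = (0, 0), so (-11/28, 1/28) is indeed a critical point.
The Hessian of L is constant: H = [[10, -2], [-2, 6]].
det(H) = 10·6 − (-2)² = 56.
det(H) > 0 and tr(H) = 16 > 0, so H is positive definite and the point is a local minimum.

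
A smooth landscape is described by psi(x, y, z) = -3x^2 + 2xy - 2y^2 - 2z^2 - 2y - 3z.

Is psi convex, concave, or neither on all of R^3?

psi is quadratic, so its Hessian is the constant matrix H = [[-6, 2, 0], [2, -4, 0], [0, 0, -4]].
Leading principal minors: -6, 20, -80.
Signs alternate −, +, − ⇒ H ≺ 0 ⇒ concave.

concave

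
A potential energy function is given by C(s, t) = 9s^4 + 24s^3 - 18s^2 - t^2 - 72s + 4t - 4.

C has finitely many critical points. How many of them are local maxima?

1

C separates as a function of s plus a function of t, so ∇C=0 decouples.
∂C/∂s = 36(s - 1)(s + 1)(s + 2) = 0 at s ∈ {-2, -1, 1}; ∂C/∂t = -2(t - 2) = 0 at t ∈ {2}.
The Hessian is diagonal: diag(C_ss, C_tt). Second derivatives: C_ss(-2)=108, C_ss(-1)=-72, C_ss(1)=216; C_tt(2)=-2.
Local maxima occur where both diagonal entries negative: (-1, 2). Count: 1.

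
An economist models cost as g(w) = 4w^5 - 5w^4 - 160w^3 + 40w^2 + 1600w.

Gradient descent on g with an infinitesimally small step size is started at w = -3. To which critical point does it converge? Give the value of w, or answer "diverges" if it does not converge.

-2

g'(w) = 20(w - 5)(w - 2)(w + 2)(w + 4), so g'(-3) = -800.
Gradient descent moves in the -g' direction, i.e. w is increasing.
The nearest critical point in that direction is w = -2, where g'' = 1120 > 0 (a local minimum). The iterate converges there.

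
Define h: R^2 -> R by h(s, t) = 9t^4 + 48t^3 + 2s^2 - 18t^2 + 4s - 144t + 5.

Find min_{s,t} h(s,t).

-477

h(s,t) separates as P(s) + Q(t) + 5, so its minimum is min P + min Q + 5.
P'(s) = 4s + 4 vanishes at s ∈ {-1}; Q'(t) = 36(t - 1)(t + 1)(t + 4) vanishes at t ∈ {-4, -1, 1}.
Local minima of P (where P''>0): P(-1)=-2. Local minima of Q: Q(-4)=-480, Q(1)=-105.
So the global minimum of h is P(-1) + Q(-4) + 5 = -2 − 480 + 5 = -477, attained at (-1, -4).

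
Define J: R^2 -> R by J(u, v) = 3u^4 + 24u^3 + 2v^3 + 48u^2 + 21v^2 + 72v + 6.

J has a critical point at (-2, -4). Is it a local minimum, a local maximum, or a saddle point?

local maximum

The mixed partial ∂²J/∂u∂v is 0, so the Hessian at any point is diag(J_uu, J_vv) = diag(12(3u^2 + 12u + 8), 6(2v + 7)).
At (-2, -4): H = diag(-48, -6).
Both eigenvalues are negative, so H is negative definite: a local maximum.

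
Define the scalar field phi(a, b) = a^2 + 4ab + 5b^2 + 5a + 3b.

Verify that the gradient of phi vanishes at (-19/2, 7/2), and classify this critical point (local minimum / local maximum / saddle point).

local minimum

∇phi = (2a + 4b + 5, 4a + 10b + 3); substituting (-19/2, 7/2) gives ∇phi = (0, 0), so (-19/2, 7/2) is indeed a critical point.
The Hessian of phi is constant: H = [[2, 4], [4, 10]].
det(H) = 2·10 − 4² = 4.
det(H) > 0 and tr(H) = 12 > 0, so H is positive definite and the point is a local minimum.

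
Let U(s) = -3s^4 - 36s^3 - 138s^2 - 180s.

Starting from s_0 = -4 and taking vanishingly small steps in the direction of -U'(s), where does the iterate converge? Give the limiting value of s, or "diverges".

U'(s) = -12(s + 1)(s + 3)(s + 5), so U'(-4) = -36.
Gradient descent moves in the -U' direction, i.e. s is increasing.
The nearest critical point in that direction is s = -3, where U'' = 48 > 0 (a local minimum). The iterate converges there.

-3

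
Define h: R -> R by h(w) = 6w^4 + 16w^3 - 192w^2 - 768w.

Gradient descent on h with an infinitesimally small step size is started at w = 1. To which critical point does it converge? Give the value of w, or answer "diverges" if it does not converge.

4

h'(w) = 24(w - 4)(w + 2)(w + 4), so h'(1) = -1080.
Gradient descent moves in the -h' direction, i.e. w is increasing.
The nearest critical point in that direction is w = 4, where h'' = 1152 > 0 (a local minimum). The iterate converges there.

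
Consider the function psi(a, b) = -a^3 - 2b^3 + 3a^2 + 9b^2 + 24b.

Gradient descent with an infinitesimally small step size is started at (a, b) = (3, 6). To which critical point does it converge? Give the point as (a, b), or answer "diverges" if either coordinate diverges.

psi is separable, so gradient descent decouples: a follows -∂psi/∂a, b follows -∂psi/∂b.
∂psi/∂a = -3a(a - 2); at a=3 this is -9, so a increases.
∂psi/∂b = -6(b - 4)(b + 1); at b=6 this is -84, so b increases.
The a-coordinate has no critical point in that direction and runs off to infinity.

diverges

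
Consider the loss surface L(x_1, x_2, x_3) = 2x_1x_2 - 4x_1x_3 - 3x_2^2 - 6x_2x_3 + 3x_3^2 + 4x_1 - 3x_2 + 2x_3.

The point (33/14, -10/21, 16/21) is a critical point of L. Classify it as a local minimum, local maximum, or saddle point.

The Hessian is constant: H = [[0, 2, -4], [2, -6, -6], [-4, -6, 6]].
Leading principal minors: Δ₁ = 0, Δ₂ = -4, Δ₃ = 168.
The minors fit neither the all-positive nor the alternating-sign pattern, so H is indefinite: a saddle point.

saddle point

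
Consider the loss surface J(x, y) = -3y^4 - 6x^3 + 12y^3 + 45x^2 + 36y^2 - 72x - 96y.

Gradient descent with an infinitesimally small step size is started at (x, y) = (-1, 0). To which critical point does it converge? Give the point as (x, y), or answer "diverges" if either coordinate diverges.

J is separable, so gradient descent decouples: x follows -∂J/∂x, y follows -∂J/∂y.
∂J/∂x = -18(x - 4)(x - 1); at x=-1 this is -180, so x increases.
∂J/∂y = -12(y - 4)(y - 1)(y + 2); at y=0 this is -96, so y increases.
x converges to its nearest critical value 1 (a local min of the x-part); y converges to 1. The iterate converges to (1, 1).

(1, 1)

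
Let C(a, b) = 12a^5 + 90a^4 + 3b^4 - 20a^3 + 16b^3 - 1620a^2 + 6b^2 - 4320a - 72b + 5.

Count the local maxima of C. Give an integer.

2

C separates as a function of a plus a function of b, so ∇C=0 decouples.
∂C/∂a = 60(a - 3)(a + 2)(a + 3)(a + 4) = 0 at a ∈ {-4, -3, -2, 3}; ∂C/∂b = 12(b - 1)(b + 2)(b + 3) = 0 at b ∈ {-3, -2, 1}.
The Hessian is diagonal: diag(C_aa, C_bb). Second derivatives: C_aa(-4)=-840, C_aa(-3)=360, C_aa(-2)=-600, C_aa(3)=12600; C_bb(-3)=48, C_bb(-2)=-36, C_bb(1)=144.
Local maxima occur where both diagonal entries negative: (-4, -2), (-2, -2). Count: 2.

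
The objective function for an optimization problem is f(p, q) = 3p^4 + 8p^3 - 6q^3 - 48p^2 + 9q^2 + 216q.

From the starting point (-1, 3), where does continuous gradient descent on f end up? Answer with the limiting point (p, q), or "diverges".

f is separable, so gradient descent decouples: p follows -∂f/∂p, q follows -∂f/∂q.
∂f/∂p = 12p(p - 2)(p + 4); at p=-1 this is 108, so p decreases.
∂f/∂q = -18(q - 4)(q + 3); at q=3 this is 108, so q decreases.
p converges to its nearest critical value -4 (a local min of the p-part); q converges to -3. The iterate converges to (-4, -3).

(-4, -3)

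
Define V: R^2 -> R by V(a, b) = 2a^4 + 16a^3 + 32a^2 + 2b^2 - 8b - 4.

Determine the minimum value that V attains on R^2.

V(a,b) separates as P(a) + Q(b) − 4, so its minimum is min P + min Q − 4.
P'(a) = 8a(a + 2)(a + 4) vanishes at a ∈ {-4, -2, 0}; Q'(b) = 4b - 8 vanishes at b ∈ {2}.
Local minima of P (where P''>0): P(-4)=0, P(0)=0. Local minima of Q: Q(2)=-8.
So the global minimum of V is P(-4) + Q(2) − 4 = 0 − 8 − 4 = -12, attained at (-4, 2).

-12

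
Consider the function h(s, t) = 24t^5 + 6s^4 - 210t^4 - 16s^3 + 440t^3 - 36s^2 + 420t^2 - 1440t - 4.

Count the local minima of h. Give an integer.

h separates as a function of s plus a function of t, so ∇h=0 decouples.
∂h/∂s = 24s(s - 3)(s + 1) = 0 at s ∈ {-1, 0, 3}; ∂h/∂t = 120(t - 4)(t - 3)(t - 1)(t + 1) = 0 at t ∈ {-1, 1, 3, 4}.
The Hessian is diagonal: diag(h_ss, h_tt). Second derivatives: h_ss(-1)=96, h_ss(0)=-72, h_ss(3)=288; h_tt(-1)=-4800, h_tt(1)=1440, h_tt(3)=-960, h_tt(4)=1800.
Local minima occur where both diagonal entries positive: (-1, 1), (-1, 4), (3, 1), (3, 4). Count: 4.

4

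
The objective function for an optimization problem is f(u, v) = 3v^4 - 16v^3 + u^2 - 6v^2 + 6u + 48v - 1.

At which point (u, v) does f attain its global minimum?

(-3, 4)

f(u,v) separates as P(u) + Q(v) − 1, so its minimum is min P + min Q − 1.
P'(u) = 2u + 6 vanishes at u ∈ {-3}; Q'(v) = 12(v - 4)(v - 1)(v + 1) vanishes at v ∈ {-1, 1, 4}.
Local minima of P (where P''>0): P(-3)=-9. Local minima of Q: Q(-1)=-35, Q(4)=-160.
So the global minimum of f is P(-3) + Q(4) − 1 = -9 − 160 − 1 = -170, attained at (-3, 4).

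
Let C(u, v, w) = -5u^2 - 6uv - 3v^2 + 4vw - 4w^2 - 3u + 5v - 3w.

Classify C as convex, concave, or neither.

concave

C is quadratic, so its Hessian is the constant matrix H = [[-10, -6, 0], [-6, -6, 4], [0, 4, -8]].
Leading principal minors: -10, 24, -32.
Signs alternate −, +, − ⇒ H ≺ 0 ⇒ concave.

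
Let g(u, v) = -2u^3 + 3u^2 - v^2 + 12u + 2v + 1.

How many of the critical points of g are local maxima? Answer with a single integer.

1

g separates as a function of u plus a function of v, so ∇g=0 decouples.
∂g/∂u = -6(u - 2)(u + 1) = 0 at u ∈ {-1, 2}; ∂g/∂v = -2(v - 1) = 0 at v ∈ {1}.
The Hessian is diagonal: diag(g_uu, g_vv). Second derivatives: g_uu(-1)=18, g_uu(2)=-18; g_vv(1)=-2.
Local maxima occur where both diagonal entries negative: (2, 1). Count: 1.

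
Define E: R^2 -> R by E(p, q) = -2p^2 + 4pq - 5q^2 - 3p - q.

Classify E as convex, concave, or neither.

concave

E is quadratic, so its Hessian is the constant matrix H = [[-4, 4], [4, -10]].
det(H) = 24, tr(H) = -14.
det(H) > 0 and tr(H) < 0, so H is negative definite everywhere: concave.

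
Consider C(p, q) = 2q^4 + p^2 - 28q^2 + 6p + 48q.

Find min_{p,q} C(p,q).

-243

C(p,q) separates as A(p) + B(q), so its minimum is min A + min B.
A'(p) = 2p + 6 vanishes at p ∈ {-3}; B'(q) = 8(q - 2)(q - 1)(q + 3) vanishes at q ∈ {-3, 1, 2}.
Local minima of A (where A''>0): A(-3)=-9. Local minima of B: B(-3)=-234, B(2)=16.
So the global minimum of C is A(-3) + B(-3) = -9 − 234 = -243, attained at (-3, -3).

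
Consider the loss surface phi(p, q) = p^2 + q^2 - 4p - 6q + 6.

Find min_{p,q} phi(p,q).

-7

phi(p,q) separates as A(p) + B(q) + 6, so its minimum is min A + min B + 6.
A'(p) = 2p - 4 vanishes at p ∈ {2}; B'(q) = 2q - 6 vanishes at q ∈ {3}.
Local minima of A (where A''>0): A(2)=-4. Local minima of B: B(3)=-9.
So the global minimum of phi is A(2) + B(3) + 6 = -4 − 9 + 6 = -7, attained at (2, 3).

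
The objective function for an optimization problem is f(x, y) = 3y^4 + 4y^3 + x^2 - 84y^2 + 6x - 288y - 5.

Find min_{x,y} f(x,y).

-1486

f(x,y) separates as P(x) + Q(y) − 5, so its minimum is min P + min Q − 5.
P'(x) = 2x + 6 vanishes at x ∈ {-3}; Q'(y) = 12(y - 4)(y + 2)(y + 3) vanishes at y ∈ {-3, -2, 4}.
Local minima of P (where P''>0): P(-3)=-9. Local minima of Q: Q(-3)=243, Q(4)=-1472.
So the global minimum of f is P(-3) + Q(4) − 5 = -9 − 1472 − 5 = -1486, attained at (-3, 4).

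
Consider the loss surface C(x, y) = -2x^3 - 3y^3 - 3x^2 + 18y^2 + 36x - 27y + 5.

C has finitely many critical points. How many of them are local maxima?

1

C separates as a function of x plus a function of y, so ∇C=0 decouples.
∂C/∂x = -6(x - 2)(x + 3) = 0 at x ∈ {-3, 2}; ∂C/∂y = -9(y - 3)(y - 1) = 0 at y ∈ {1, 3}.
The Hessian is diagonal: diag(C_xx, C_yy). Second derivatives: C_xx(-3)=30, C_xx(2)=-30; C_yy(1)=18, C_yy(3)=-18.
Local maxima occur where both diagonal entries negative: (2, 3). Count: 1.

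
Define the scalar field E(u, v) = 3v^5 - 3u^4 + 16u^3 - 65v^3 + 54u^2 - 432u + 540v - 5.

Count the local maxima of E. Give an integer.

4

E separates as a function of u plus a function of v, so ∇E=0 decouples.
∂E/∂u = -12(u - 4)(u - 3)(u + 3) = 0 at u ∈ {-3, 3, 4}; ∂E/∂v = 15(v - 3)(v - 2)(v + 2)(v + 3) = 0 at v ∈ {-3, -2, 2, 3}.
The Hessian is diagonal: diag(E_uu, E_vv). Second derivatives: E_uu(-3)=-504, E_uu(3)=72, E_uu(4)=-84; E_vv(-3)=-450, E_vv(-2)=300, E_vv(2)=-300, E_vv(3)=450.
Local maxima occur where both diagonal entries negative: (-3, -3), (-3, 2), (4, -3), (4, 2). Count: 4.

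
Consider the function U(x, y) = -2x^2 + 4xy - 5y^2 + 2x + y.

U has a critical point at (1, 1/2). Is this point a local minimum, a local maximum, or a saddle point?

The Hessian of U is constant: H = [[-4, 4], [4, -10]].
det(H) = (-4)·(-10) − 4² = 24.
det(H) > 0 and tr(H) = -14 < 0, so H is negative definite and the point is a local maximum.

local maximum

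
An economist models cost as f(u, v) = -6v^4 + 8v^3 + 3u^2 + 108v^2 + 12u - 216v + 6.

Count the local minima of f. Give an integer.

1

f separates as a function of u plus a function of v, so ∇f=0 decouples.
∂f/∂u = 6(u + 2) = 0 at u ∈ {-2}; ∂f/∂v = -24(v - 3)(v - 1)(v + 3) = 0 at v ∈ {-3, 1, 3}.
The Hessian is diagonal: diag(f_uu, f_vv). Second derivatives: f_uu(-2)=6; f_vv(-3)=-576, f_vv(1)=192, f_vv(3)=-288.
Local minima occur where both diagonal entries positive: (-2, 1). Count: 1.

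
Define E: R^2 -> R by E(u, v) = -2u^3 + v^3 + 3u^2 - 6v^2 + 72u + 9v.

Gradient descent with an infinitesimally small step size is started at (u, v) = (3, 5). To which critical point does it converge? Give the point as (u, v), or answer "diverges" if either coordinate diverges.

(-3, 3)

E is separable, so gradient descent decouples: u follows -∂E/∂u, v follows -∂E/∂v.
∂E/∂u = -6(u - 4)(u + 3); at u=3 this is 36, so u decreases.
∂E/∂v = 3(v - 3)(v - 1); at v=5 this is 24, so v decreases.
u converges to its nearest critical value -3 (a local min of the u-part); v converges to 3. The iterate converges to (-3, 3).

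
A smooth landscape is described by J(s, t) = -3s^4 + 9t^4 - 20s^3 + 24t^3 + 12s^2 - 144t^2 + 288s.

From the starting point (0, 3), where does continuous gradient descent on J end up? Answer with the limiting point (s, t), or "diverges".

(-3, 2)

J is separable, so gradient descent decouples: s follows -∂J/∂s, t follows -∂J/∂t.
∂J/∂s = -12(s - 2)(s + 3)(s + 4); at s=0 this is 288, so s decreases.
∂J/∂t = 36t(t - 2)(t + 4); at t=3 this is 756, so t decreases.
s converges to its nearest critical value -3 (a local min of the s-part); t converges to 2. The iterate converges to (-3, 2).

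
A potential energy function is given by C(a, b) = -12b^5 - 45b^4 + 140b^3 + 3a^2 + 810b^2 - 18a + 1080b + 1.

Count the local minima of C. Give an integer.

C separates as a function of a plus a function of b, so ∇C=0 decouples.
∂C/∂a = 6(a - 3) = 0 at a ∈ {3}; ∂C/∂b = -60(b - 3)(b + 1)(b + 2)(b + 3) = 0 at b ∈ {-3, -2, -1, 3}.
The Hessian is diagonal: diag(C_aa, C_bb). Second derivatives: C_aa(3)=6; C_bb(-3)=720, C_bb(-2)=-300, C_bb(-1)=480, C_bb(3)=-7200.
Local minima occur where both diagonal entries positive: (3, -3), (3, -1). Count: 2.

2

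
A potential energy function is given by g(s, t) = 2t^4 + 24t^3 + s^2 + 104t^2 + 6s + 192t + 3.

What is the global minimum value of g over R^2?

g(s,t) separates as P(s) + Q(t) + 3, so its minimum is min P + min Q + 3.
P'(s) = 2s + 6 vanishes at s ∈ {-3}; Q'(t) = 8(t + 2)(t + 3)(t + 4) vanishes at t ∈ {-4, -3, -2}.
Local minima of P (where P''>0): P(-3)=-9. Local minima of Q: Q(-4)=-128, Q(-2)=-128.
So the global minimum of g is P(-3) + Q(-4) + 3 = -9 − 128 + 3 = -134, attained at (-3, -4).

-134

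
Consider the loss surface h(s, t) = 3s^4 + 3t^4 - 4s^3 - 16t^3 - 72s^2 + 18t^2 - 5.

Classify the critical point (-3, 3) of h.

The mixed partial ∂²h/∂s∂t is 0, so the Hessian at any point is diag(h_ss, h_tt) = diag(12(3s^2 - 2s - 12), 12(3t^2 - 8t + 3)).
At (-3, 3): H = diag(252, 72).
Both eigenvalues are positive, so H is positive definite: a local minimum.

local minimum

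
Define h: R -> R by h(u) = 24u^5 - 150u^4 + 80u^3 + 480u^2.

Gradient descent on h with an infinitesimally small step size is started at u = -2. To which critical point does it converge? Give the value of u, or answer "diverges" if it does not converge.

diverges

h'(u) = 120u(u - 4)(u - 2)(u + 1), so h'(-2) = 5760.
Gradient descent moves in the -h' direction, i.e. u is decreasing.
There is no critical point below u=-2, and h' keeps the same sign, so the iterate runs off to −∞.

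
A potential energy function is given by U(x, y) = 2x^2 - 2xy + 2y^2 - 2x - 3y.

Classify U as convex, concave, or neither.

convex

U is quadratic, so its Hessian is the constant matrix H = [[4, -2], [-2, 4]].
det(H) = 12, tr(H) = 8.
det(H) > 0 and tr(H) > 0, so H is positive definite everywhere: convex.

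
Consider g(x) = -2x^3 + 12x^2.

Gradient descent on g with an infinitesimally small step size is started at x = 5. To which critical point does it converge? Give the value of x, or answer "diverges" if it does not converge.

g'(x) = -6x(x - 4), so g'(5) = -30.
Gradient descent moves in the -g' direction, i.e. x is increasing.
There is no critical point above x=5, and g' keeps the same sign, so the iterate runs off to +∞.

diverges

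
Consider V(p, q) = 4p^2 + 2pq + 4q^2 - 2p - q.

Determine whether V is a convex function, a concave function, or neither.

convex

V is quadratic, so its Hessian is the constant matrix H = [[8, 2], [2, 8]].
det(H) = 60, tr(H) = 16.
det(H) > 0 and tr(H) > 0, so H is positive definite everywhere: convex.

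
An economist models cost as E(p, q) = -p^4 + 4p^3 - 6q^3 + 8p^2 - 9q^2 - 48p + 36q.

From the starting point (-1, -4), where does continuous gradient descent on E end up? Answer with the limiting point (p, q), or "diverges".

E is separable, so gradient descent decouples: p follows -∂E/∂p, q follows -∂E/∂q.
∂E/∂p = -4(p - 3)(p - 2)(p + 2); at p=-1 this is -48, so p increases.
∂E/∂q = -18(q - 1)(q + 2); at q=-4 this is -180, so q increases.
p converges to its nearest critical value 2 (a local min of the p-part); q converges to -2. The iterate converges to (2, -2).

(2, -2)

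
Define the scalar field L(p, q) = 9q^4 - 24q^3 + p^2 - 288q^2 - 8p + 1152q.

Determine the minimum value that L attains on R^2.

-5392

L(p,q) separates as A(p) + B(q), so its minimum is min A + min B.
A'(p) = 2p - 8 vanishes at p ∈ {4}; B'(q) = 36(q - 4)(q - 2)(q + 4) vanishes at q ∈ {-4, 2, 4}.
Local minima of A (where A''>0): A(4)=-16. Local minima of B: B(-4)=-5376, B(4)=768.
So the global minimum of L is A(4) + B(-4) = -16 − 5376 = -5392, attained at (4, -4).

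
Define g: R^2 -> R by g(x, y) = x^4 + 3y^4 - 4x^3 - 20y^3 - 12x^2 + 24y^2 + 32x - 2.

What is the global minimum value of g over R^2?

-194

g(x,y) separates as P(x) + Q(y) − 2, so its minimum is min P + min Q − 2.
P'(x) = 4(x - 4)(x - 1)(x + 2) vanishes at x ∈ {-2, 1, 4}; Q'(y) = 12y(y - 4)(y - 1) vanishes at y ∈ {0, 1, 4}.
Local minima of P (where P''>0): P(-2)=-64, P(4)=-64. Local minima of Q: Q(0)=0, Q(4)=-128.
So the global minimum of g is P(-2) + Q(4) − 2 = -64 − 128 − 2 = -194, attained at (-2, 4).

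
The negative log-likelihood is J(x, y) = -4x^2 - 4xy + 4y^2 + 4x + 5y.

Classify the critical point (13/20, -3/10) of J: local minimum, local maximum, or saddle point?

saddle point

The Hessian of J is constant: H = [[-8, -4], [-4, 8]].
det(H) = (-8)·8 − (-4)² = -80.
Since det(H) < 0, H is indefinite and the critical point is a saddle point.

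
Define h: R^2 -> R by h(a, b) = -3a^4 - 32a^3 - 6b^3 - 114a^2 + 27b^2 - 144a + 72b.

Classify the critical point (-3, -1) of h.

local minimum

The mixed partial ∂²h/∂a∂b is 0, so the Hessian at any point is diag(h_aa, h_bb) = diag(-12(3a^2 + 16a + 19), 18(-2b + 3)).
At (-3, -1): H = diag(24, 90).
Both eigenvalues are positive, so H is positive definite: a local minimum.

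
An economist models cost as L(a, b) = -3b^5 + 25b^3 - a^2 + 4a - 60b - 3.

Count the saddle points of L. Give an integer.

2

L separates as a function of a plus a function of b, so ∇L=0 decouples.
∂L/∂a = -2(a - 2) = 0 at a ∈ {2}; ∂L/∂b = -15(b - 2)(b - 1)(b + 1)(b + 2) = 0 at b ∈ {-2, -1, 1, 2}.
The Hessian is diagonal: diag(L_aa, L_bb). Second derivatives: L_aa(2)=-2; L_bb(-2)=180, L_bb(-1)=-90, L_bb(1)=90, L_bb(2)=-180.
Saddle points occur where the two diagonal entries have opposite signs: (2, -2), (2, 1). Count: 2.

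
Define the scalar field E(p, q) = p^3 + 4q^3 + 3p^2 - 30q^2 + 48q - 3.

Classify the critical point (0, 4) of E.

The mixed partial ∂²E/∂p∂q is 0, so the Hessian at any point is diag(E_pp, E_qq) = diag(6(p + 1), 12(2q - 5)).
At (0, 4): H = diag(6, 36).
Both eigenvalues are positive, so H is positive definite: a local minimum.

local minimum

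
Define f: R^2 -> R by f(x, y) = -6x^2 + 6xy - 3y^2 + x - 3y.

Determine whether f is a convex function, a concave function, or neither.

concave

f is quadratic, so its Hessian is the constant matrix H = [[-12, 6], [6, -6]].
det(H) = 36, tr(H) = -18.
det(H) > 0 and tr(H) < 0, so H is negative definite everywhere: concave.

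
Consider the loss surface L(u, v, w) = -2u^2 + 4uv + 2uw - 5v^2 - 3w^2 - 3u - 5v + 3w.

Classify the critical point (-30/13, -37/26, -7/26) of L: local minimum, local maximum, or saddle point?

The Hessian is constant: H = [[-4, 4, 2], [4, -10, 0], [2, 0, -6]].
Leading principal minors: Δ₁ = -4, Δ₂ = 24, Δ₃ = -104.
The minors alternate sign starting negative (−, +, −), so H is negative definite: a local maximum.

local maximum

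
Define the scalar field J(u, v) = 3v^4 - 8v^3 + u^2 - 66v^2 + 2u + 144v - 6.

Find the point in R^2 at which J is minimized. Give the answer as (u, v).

J(u,v) separates as P(u) + Q(v) − 6, so its minimum is min P + min Q − 6.
P'(u) = 2u + 2 vanishes at u ∈ {-1}; Q'(v) = 12(v - 4)(v - 1)(v + 3) vanishes at v ∈ {-3, 1, 4}.
Local minima of P (where P''>0): P(-1)=-1. Local minima of Q: Q(-3)=-567, Q(4)=-224.
So the global minimum of J is P(-1) + Q(-3) − 6 = -1 − 567 − 6 = -574, attained at (-1, -3).

(-1, -3)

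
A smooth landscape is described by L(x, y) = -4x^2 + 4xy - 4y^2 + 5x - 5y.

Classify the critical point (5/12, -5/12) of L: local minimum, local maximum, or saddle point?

The Hessian of L is constant: H = [[-8, 4], [4, -8]].
det(H) = (-8)·(-8) − 4² = 48.
det(H) > 0 and tr(H) = -16 < 0, so H is negative definite and the point is a local maximum.

local maximum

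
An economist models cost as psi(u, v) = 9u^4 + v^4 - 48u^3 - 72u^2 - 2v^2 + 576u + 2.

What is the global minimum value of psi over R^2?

-911

psi(u,v) separates as P(u) + Q(v) + 2, so its minimum is min P + min Q + 2.
P'(u) = 36(u - 4)(u - 2)(u + 2) vanishes at u ∈ {-2, 2, 4}; Q'(v) = 4v(v - 1)(v + 1) vanishes at v ∈ {-1, 0, 1}.
Local minima of P (where P''>0): P(-2)=-912, P(4)=384. Local minima of Q: Q(-1)=-1, Q(1)=-1.
So the global minimum of psi is P(-2) + Q(-1) + 2 = -912 − 1 + 2 = -911, attained at (-2, -1).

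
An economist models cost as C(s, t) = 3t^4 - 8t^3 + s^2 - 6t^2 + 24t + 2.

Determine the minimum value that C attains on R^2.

C(s,t) separates as P(s) + Q(t) + 2, so its minimum is min P + min Q + 2.
P'(s) = 2s vanishes at s ∈ {0}; Q'(t) = 12(t - 2)(t - 1)(t + 1) vanishes at t ∈ {-1, 1, 2}.
Local minima of P (where P''>0): P(0)=0. Local minima of Q: Q(-1)=-19, Q(2)=8.
So the global minimum of C is P(0) + Q(-1) + 2 = 0 − 19 + 2 = -17, attained at (0, -1).

-17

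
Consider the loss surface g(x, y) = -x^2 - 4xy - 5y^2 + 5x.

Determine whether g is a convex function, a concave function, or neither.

g is quadratic, so its Hessian is the constant matrix H = [[-2, -4], [-4, -10]].
det(H) = 4, tr(H) = -12.
det(H) > 0 and tr(H) < 0, so H is negative definite everywhere: concave.

concave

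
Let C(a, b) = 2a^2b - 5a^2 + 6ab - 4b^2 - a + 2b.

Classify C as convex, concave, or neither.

The term 2a^2b is cubic, so the Hessian is not constant.
∂²C/∂a² = 4b - 10, which takes both signs as b varies (negative for sufficiently negative b). A diagonal entry of the Hessian changing sign means the Hessian is neither positive- nor negative-semidefinite on all of R^2.

neither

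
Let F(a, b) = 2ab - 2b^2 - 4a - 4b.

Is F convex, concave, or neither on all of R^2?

F is quadratic, so its Hessian is the constant matrix H = [[0, 2], [2, -4]].
det(H) = -4, tr(H) = -4.
det(H) < 0, so H is indefinite: neither convex nor concave.

neither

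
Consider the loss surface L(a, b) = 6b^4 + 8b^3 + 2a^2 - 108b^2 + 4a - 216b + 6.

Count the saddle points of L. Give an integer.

1

L separates as a function of a plus a function of b, so ∇L=0 decouples.
∂L/∂a = 4(a + 1) = 0 at a ∈ {-1}; ∂L/∂b = 24(b - 3)(b + 1)(b + 3) = 0 at b ∈ {-3, -1, 3}.
The Hessian is diagonal: diag(L_aa, L_bb). Second derivatives: L_aa(-1)=4; L_bb(-3)=288, L_bb(-1)=-192, L_bb(3)=576.
Saddle points occur where the two diagonal entries have opposite signs: (-1, -1). Count: 1.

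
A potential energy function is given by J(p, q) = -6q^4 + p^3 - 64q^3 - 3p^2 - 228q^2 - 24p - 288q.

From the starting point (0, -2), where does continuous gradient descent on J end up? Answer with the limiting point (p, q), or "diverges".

(4, -3)

J is separable, so gradient descent decouples: p follows -∂J/∂p, q follows -∂J/∂q.
∂J/∂p = 3(p - 4)(p + 2); at p=0 this is -24, so p increases.
∂J/∂q = -24(q + 1)(q + 3)(q + 4); at q=-2 this is 48, so q decreases.
p converges to its nearest critical value 4 (a local min of the p-part); q converges to -3. The iterate converges to (4, -3).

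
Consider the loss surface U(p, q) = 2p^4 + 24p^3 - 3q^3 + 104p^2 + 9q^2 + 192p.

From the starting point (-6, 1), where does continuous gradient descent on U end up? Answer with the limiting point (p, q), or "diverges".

(-4, 0)

U is separable, so gradient descent decouples: p follows -∂U/∂p, q follows -∂U/∂q.
∂U/∂p = 8(p + 2)(p + 3)(p + 4); at p=-6 this is -192, so p increases.
∂U/∂q = -9q(q - 2); at q=1 this is 9, so q decreases.
p converges to its nearest critical value -4 (a local min of the p-part); q converges to 0. The iterate converges to (-4, 0).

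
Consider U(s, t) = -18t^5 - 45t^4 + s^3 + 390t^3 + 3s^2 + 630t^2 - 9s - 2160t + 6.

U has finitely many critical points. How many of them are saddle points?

U separates as a function of s plus a function of t, so ∇U=0 decouples.
∂U/∂s = 3(s - 1)(s + 3) = 0 at s ∈ {-3, 1}; ∂U/∂t = -90(t - 3)(t - 1)(t + 2)(t + 4) = 0 at t ∈ {-4, -2, 1, 3}.
The Hessian is diagonal: diag(U_ss, U_tt). Second derivatives: U_ss(-3)=-12, U_ss(1)=12; U_tt(-4)=6300, U_tt(-2)=-2700, U_tt(1)=2700, U_tt(3)=-6300.
Saddle points occur where the two diagonal entries have opposite signs: (-3, -4), (-3, 1), (1, -2), (1, 3). Count: 4.

4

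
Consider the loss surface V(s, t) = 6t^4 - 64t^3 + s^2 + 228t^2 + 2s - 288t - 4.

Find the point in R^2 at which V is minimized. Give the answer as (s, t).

(-1, 1)

V(s,t) separates as P(s) + Q(t) − 4, so its minimum is min P + min Q − 4.
P'(s) = 2s + 2 vanishes at s ∈ {-1}; Q'(t) = 24(t - 4)(t - 3)(t - 1) vanishes at t ∈ {1, 3, 4}.
Local minima of P (where P''>0): P(-1)=-1. Local minima of Q: Q(1)=-118, Q(4)=-64.
So the global minimum of V is P(-1) + Q(1) − 4 = -1 − 118 − 4 = -123, attained at (-1, 1).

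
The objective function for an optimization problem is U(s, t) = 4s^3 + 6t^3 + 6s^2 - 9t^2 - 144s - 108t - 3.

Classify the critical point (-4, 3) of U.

The mixed partial ∂²U/∂s∂t is 0, so the Hessian at any point is diag(U_ss, U_tt) = diag(12(2s + 1), 18(2t - 1)).
At (-4, 3): H = diag(-84, 90).
The eigenvalues have opposite signs, so H is indefinite: a saddle point.

saddle point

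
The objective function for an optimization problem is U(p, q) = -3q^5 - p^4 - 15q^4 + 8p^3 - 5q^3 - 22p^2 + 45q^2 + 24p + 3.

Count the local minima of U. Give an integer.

U separates as a function of p plus a function of q, so ∇U=0 decouples.
∂U/∂p = -4(p - 3)(p - 2)(p - 1) = 0 at p ∈ {1, 2, 3}; ∂U/∂q = -15q(q - 1)(q + 2)(q + 3) = 0 at q ∈ {-3, -2, 0, 1}.
The Hessian is diagonal: diag(U_pp, U_qq). Second derivatives: U_pp(1)=-8, U_pp(2)=4, U_pp(3)=-8; U_qq(-3)=180, U_qq(-2)=-90, U_qq(0)=90, U_qq(1)=-180.
Local minima occur where both diagonal entries positive: (2, -3), (2, 0). Count: 2.

2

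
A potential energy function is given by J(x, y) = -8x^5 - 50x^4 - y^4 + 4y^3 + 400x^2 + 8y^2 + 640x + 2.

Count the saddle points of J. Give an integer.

6

J separates as a function of x plus a function of y, so ∇J=0 decouples.
∂J/∂x = -40(x - 2)(x + 1)(x + 2)(x + 4) = 0 at x ∈ {-4, -2, -1, 2}; ∂J/∂y = -4y(y - 4)(y + 1) = 0 at y ∈ {-1, 0, 4}.
The Hessian is diagonal: diag(J_xx, J_yy). Second derivatives: J_xx(-4)=1440, J_xx(-2)=-320, J_xx(-1)=360, J_xx(2)=-2880; J_yy(-1)=-20, J_yy(0)=16, J_yy(4)=-80.
Saddle points occur where the two diagonal entries have opposite signs: (-4, -1), (-4, 4), (-2, 0), (-1, -1), (-1, 4), (2, 0). Count: 6.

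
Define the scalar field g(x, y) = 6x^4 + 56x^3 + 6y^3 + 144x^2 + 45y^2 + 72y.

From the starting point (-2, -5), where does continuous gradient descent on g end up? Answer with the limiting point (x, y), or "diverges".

g is separable, so gradient descent decouples: x follows -∂g/∂x, y follows -∂g/∂y.
∂g/∂x = 24x(x + 3)(x + 4); at x=-2 this is -96, so x increases.
∂g/∂y = 18(y + 1)(y + 4); at y=-5 this is 72, so y decreases.
The y-coordinate has no critical point in that direction and runs off to infinity.

diverges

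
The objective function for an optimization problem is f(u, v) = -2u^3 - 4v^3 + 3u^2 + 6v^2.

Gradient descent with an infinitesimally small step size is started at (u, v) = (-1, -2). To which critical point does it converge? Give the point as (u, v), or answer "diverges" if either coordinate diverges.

(0, 0)

f is separable, so gradient descent decouples: u follows -∂f/∂u, v follows -∂f/∂v.
∂f/∂u = -6u(u - 1); at u=-1 this is -12, so u increases.
∂f/∂v = -12v(v - 1); at v=-2 this is -72, so v increases.
u converges to its nearest critical value 0 (a local min of the u-part); v converges to 0. The iterate converges to (0, 0).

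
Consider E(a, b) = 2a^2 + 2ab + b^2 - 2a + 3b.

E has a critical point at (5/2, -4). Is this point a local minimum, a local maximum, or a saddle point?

The Hessian of E is constant: H = [[4, 2], [2, 2]].
det(H) = 4·2 − 2² = 4.
det(H) > 0 and tr(H) = 6 > 0, so H is positive definite and the point is a local minimum.

local minimum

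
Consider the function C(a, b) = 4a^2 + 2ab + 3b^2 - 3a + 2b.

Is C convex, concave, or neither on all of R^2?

C is quadratic, so its Hessian is the constant matrix H = [[8, 2], [2, 6]].
det(H) = 44, tr(H) = 14.
det(H) > 0 and tr(H) > 0, so H is positive definite everywhere: convex.

convex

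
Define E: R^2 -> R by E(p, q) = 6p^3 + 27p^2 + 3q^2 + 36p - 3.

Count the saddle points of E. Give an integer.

E separates as a function of p plus a function of q, so ∇E=0 decouples.
∂E/∂p = 18(p + 1)(p + 2) = 0 at p ∈ {-2, -1}; ∂E/∂q = 6q = 0 at q ∈ {0}.
The Hessian is diagonal: diag(E_pp, E_qq). Second derivatives: E_pp(-2)=-18, E_pp(-1)=18; E_qq(0)=6.
Saddle points occur where the two diagonal entries have opposite signs: (-2, 0). Count: 1.

1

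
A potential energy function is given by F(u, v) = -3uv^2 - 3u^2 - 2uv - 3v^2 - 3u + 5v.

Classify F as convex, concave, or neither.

The term -3uv^2 is cubic, so the Hessian is not constant.
∂²F/∂v² = -6u - 6, which takes both signs as u varies (negative for sufficiently large u). A diagonal entry of the Hessian changing sign means the Hessian is neither positive- nor negative-semidefinite on all of R^2.

neither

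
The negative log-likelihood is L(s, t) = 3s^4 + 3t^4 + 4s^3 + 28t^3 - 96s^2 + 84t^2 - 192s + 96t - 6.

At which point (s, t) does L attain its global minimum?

L(s,t) separates as P(s) + Q(t) − 6, so its minimum is min P + min Q − 6.
P'(s) = 12(s - 4)(s + 1)(s + 4) vanishes at s ∈ {-4, -1, 4}; Q'(t) = 12(t + 1)(t + 2)(t + 4) vanishes at t ∈ {-4, -2, -1}.
Local minima of P (where P''>0): P(-4)=-256, P(4)=-1280. Local minima of Q: Q(-4)=-64, Q(-1)=-37.
So the global minimum of L is P(4) + Q(-4) − 6 = -1280 − 64 − 6 = -1350, attained at (4, -4).

(4, -4)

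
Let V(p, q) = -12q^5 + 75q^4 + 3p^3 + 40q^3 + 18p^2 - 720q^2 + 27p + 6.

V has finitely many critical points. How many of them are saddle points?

4

V separates as a function of p plus a function of q, so ∇V=0 decouples.
∂V/∂p = 9(p + 1)(p + 3) = 0 at p ∈ {-3, -1}; ∂V/∂q = -60q(q - 4)(q - 3)(q + 2) = 0 at q ∈ {-2, 0, 3, 4}.
The Hessian is diagonal: diag(V_pp, V_qq). Second derivatives: V_pp(-3)=-18, V_pp(-1)=18; V_qq(-2)=3600, V_qq(0)=-1440, V_qq(3)=900, V_qq(4)=-1440.
Saddle points occur where the two diagonal entries have opposite signs: (-3, -2), (-3, 3), (-1, 0), (-1, 4). Count: 4.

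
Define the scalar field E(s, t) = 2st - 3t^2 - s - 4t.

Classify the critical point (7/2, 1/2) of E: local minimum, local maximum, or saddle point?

The Hessian of E is constant: H = [[0, 2], [2, -6]].
det(H) = 0·(-6) − 2² = -4.
Since det(H) < 0, H is indefinite and the critical point is a saddle point.

saddle point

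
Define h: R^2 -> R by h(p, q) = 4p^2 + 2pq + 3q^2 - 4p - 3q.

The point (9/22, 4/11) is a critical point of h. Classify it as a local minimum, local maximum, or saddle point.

The Hessian of h is constant: H = [[8, 2], [2, 6]].
det(H) = 8·6 − 2² = 44.
det(H) > 0 and tr(H) = 14 > 0, so H is positive definite and the point is a local minimum.

local minimum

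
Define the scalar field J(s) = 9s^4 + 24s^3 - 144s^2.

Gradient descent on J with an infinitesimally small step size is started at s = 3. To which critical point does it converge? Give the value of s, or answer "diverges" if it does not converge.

J'(s) = 36s(s - 2)(s + 4), so J'(3) = 756.
Gradient descent moves in the -J' direction, i.e. s is decreasing.
The nearest critical point in that direction is s = 2, where J'' = 432 > 0 (a local minimum). The iterate converges there.

2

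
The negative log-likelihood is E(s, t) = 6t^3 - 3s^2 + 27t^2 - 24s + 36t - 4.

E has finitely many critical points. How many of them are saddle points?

E separates as a function of s plus a function of t, so ∇E=0 decouples.
∂E/∂s = -6(s + 4) = 0 at s ∈ {-4}; ∂E/∂t = 18(t + 1)(t + 2) = 0 at t ∈ {-2, -1}.
The Hessian is diagonal: diag(E_ss, E_tt). Second derivatives: E_ss(-4)=-6; E_tt(-2)=-18, E_tt(-1)=18.
Saddle points occur where the two diagonal entries have opposite signs: (-4, -1). Count: 1.

1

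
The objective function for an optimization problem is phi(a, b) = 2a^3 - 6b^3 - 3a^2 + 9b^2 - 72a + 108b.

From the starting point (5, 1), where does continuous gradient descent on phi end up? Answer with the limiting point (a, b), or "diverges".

phi is separable, so gradient descent decouples: a follows -∂phi/∂a, b follows -∂phi/∂b.
∂phi/∂a = 6(a - 4)(a + 3); at a=5 this is 48, so a decreases.
∂phi/∂b = -18(b - 3)(b + 2); at b=1 this is 108, so b decreases.
a converges to its nearest critical value 4 (a local min of the a-part); b converges to -2. The iterate converges to (4, -2).

(4, -2)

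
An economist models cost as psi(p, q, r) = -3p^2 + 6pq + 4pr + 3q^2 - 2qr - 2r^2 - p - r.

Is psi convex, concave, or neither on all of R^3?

psi is quadratic, so its Hessian is the constant matrix H = [[-6, 6, 4], [6, 6, -2], [4, -2, -4]].
Leading principal minors: -6, -72, 120.
Neither pattern holds ⇒ H is indefinite ⇒ neither convex nor concave.

neither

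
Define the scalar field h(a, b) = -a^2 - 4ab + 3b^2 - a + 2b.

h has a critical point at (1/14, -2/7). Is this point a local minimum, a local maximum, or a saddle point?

saddle point

The Hessian of h is constant: H = [[-2, -4], [-4, 6]].
det(H) = (-2)·6 − (-4)² = -28.
Since det(H) < 0, H is indefinite and the critical point is a saddle point.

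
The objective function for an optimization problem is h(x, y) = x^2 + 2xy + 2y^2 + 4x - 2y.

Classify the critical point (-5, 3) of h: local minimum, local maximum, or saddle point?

The Hessian of h is constant: H = [[2, 2], [2, 4]].
det(H) = 2·4 − 2² = 4.
det(H) > 0 and tr(H) = 6 > 0, so H is positive definite and the point is a local minimum.

local minimum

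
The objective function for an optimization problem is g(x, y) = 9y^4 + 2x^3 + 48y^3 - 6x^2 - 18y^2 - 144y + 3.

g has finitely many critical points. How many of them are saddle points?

3

g separates as a function of x plus a function of y, so ∇g=0 decouples.
∂g/∂x = 6x(x - 2) = 0 at x ∈ {0, 2}; ∂g/∂y = 36(y - 1)(y + 1)(y + 4) = 0 at y ∈ {-4, -1, 1}.
The Hessian is diagonal: diag(g_xx, g_yy). Second derivatives: g_xx(0)=-12, g_xx(2)=12; g_yy(-4)=540, g_yy(-1)=-216, g_yy(1)=360.
Saddle points occur where the two diagonal entries have opposite signs: (0, -4), (0, 1), (2, -1). Count: 3.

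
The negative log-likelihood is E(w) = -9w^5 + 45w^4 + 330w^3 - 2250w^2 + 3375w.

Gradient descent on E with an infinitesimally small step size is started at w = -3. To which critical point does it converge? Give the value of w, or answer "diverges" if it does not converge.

E'(w) = -45(w - 5)(w - 3)(w - 1)(w + 5), so E'(-3) = 17280.
Gradient descent moves in the -E' direction, i.e. w is decreasing.
The nearest critical point in that direction is w = -5, where E'' = 21600 > 0 (a local minimum). The iterate converges there.

-5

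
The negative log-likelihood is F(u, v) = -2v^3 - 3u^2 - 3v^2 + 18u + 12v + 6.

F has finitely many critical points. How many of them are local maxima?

1

F separates as a function of u plus a function of v, so ∇F=0 decouples.
∂F/∂u = -6(u - 3) = 0 at u ∈ {3}; ∂F/∂v = -6(v - 1)(v + 2) = 0 at v ∈ {-2, 1}.
The Hessian is diagonal: diag(F_uu, F_vv). Second derivatives: F_uu(3)=-6; F_vv(-2)=18, F_vv(1)=-18.
Local maxima occur where both diagonal entries negative: (3, 1). Count: 1.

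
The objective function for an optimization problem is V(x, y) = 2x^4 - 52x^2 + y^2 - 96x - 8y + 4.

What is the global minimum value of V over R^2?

-716

V(x,y) separates as P(x) + Q(y) + 4, so its minimum is min P + min Q + 4.
P'(x) = 8(x - 4)(x + 1)(x + 3) vanishes at x ∈ {-3, -1, 4}; Q'(y) = 2y - 8 vanishes at y ∈ {4}.
Local minima of P (where P''>0): P(-3)=-18, P(4)=-704. Local minima of Q: Q(4)=-16.
So the global minimum of V is P(4) + Q(4) + 4 = -704 − 16 + 4 = -716, attained at (4, 4).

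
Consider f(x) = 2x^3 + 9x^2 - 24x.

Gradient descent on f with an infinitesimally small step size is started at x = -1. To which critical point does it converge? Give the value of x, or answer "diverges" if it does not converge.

f'(x) = 6(x - 1)(x + 4), so f'(-1) = -36.
Gradient descent moves in the -f' direction, i.e. x is increasing.
The nearest critical point in that direction is x = 1, where f'' = 30 > 0 (a local minimum). The iterate converges there.

1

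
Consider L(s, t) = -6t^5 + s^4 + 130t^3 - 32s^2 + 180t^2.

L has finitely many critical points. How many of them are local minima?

L separates as a function of s plus a function of t, so ∇L=0 decouples.
∂L/∂s = 4s(s - 4)(s + 4) = 0 at s ∈ {-4, 0, 4}; ∂L/∂t = -30t(t - 4)(t + 1)(t + 3) = 0 at t ∈ {-3, -1, 0, 4}.
The Hessian is diagonal: diag(L_ss, L_tt). Second derivatives: L_ss(-4)=128, L_ss(0)=-64, L_ss(4)=128; L_tt(-3)=1260, L_tt(-1)=-300, L_tt(0)=360, L_tt(4)=-4200.
Local minima occur where both diagonal entries positive: (-4, -3), (-4, 0), (4, -3), (4, 0). Count: 4.

4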